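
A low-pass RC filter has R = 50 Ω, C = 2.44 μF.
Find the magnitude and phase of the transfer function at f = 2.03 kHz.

Step 1 — Angular frequency: ω = 2π·2030 = 1.275e+04 rad/s.
Step 2 — Transfer function: H(jω) = 1/(1 + jωRC).
Step 3 — Denominator: 1 + jωRC = 1 + j·1.275e+04·50·2.44e-06 = 1 + j1.556.
Step 4 — H = 0.2923 - j0.4548.
Step 5 — Magnitude: |H| = 0.5406 (-5.3 dB); phase: φ = -57.3°.

|H| = 0.5406 (-5.3 dB), φ = -57.3°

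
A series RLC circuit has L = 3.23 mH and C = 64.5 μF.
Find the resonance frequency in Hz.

Step 1 — Resonance condition Im(Z)=0 gives ω₀ = 1/√(LC).
Step 2 — ω₀ = 1/√(0.00323·6.45e-05) = 2191 rad/s.
Step 3 — f₀ = ω₀/(2π) = 348.7 Hz.

f₀ = 348.7 Hz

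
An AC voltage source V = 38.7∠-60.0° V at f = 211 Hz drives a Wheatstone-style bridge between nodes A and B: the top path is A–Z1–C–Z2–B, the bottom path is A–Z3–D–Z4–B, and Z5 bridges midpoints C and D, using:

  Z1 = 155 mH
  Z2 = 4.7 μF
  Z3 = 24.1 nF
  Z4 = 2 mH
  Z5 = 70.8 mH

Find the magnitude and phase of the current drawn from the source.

Step 1 — Angular frequency: ω = 2π·f = 2π·211 = 1326 rad/s.
Step 2 — Component impedances:
  Z1: Z = jωL = j·1326·0.155 = 0 + j205.5 Ω
  Z2: Z = 1/(jωC) = -j/(ω·C) = 0 - j160.5 Ω
  Z3: Z = 1/(jωC) = -j/(ω·C) = 0 - j3.13e+04 Ω
  Z4: Z = jωL = j·1326·0.002 = 0 + j2.652 Ω
  Z5: Z = jωL = j·1326·0.0708 = 0 + j93.86 Ω
Step 3 — Bridge requires nodal analysis (the Z5 bridge couples midpoints C and D, so the two paths cannot be reduced to a simple series/parallel combination). Setting node B to ground and injecting 1 A at node A, the 3-node admittance system at A, C, D solves to V_A = Z_AB = 0 + j453.9 Ω = 453.9∠90.0° Ω.
Step 4 — Source phasor: V = 38.7∠-60.0° V = 19.35 - j33.52 V.
Step 5 — Ohm's law: I = V / Z_total = (19.35 - j33.52) / (0 + j453.9) = -0.07384 - j0.04263 A.
Step 6 — Convert to polar: |I| = 0.08526 A, ∠I = -150.0°.

I = 0.08526∠-150.0° A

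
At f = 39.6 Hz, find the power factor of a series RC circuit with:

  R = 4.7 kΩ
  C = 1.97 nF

Step 1 — Angular frequency: ω = 2π·f = 2π·39.6 = 248.8 rad/s.
Step 2 — Component impedances:
  R: Z = R = 4700 Ω
  C: Z = 1/(jωC) = -j/(ω·C) = 0 - j2.04e+06 Ω
Step 3 — Series combination: Z_total = R + C = 4700 - j2.04e+06 Ω = 2.04e+06∠-89.9° Ω.
Step 4 — Power factor: PF = cos(φ) = Re(Z)/|Z| = 4700/2.04e+06 = 0.002304.
Step 5 — Type: Im(Z) = -2.04e+06 ⇒ leading (phase φ = -89.9°).

PF = 0.002304 (leading, φ = -89.9°)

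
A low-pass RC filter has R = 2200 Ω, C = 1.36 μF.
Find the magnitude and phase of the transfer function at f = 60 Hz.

Step 1 — Angular frequency: ω = 2π·60 = 377 rad/s.
Step 2 — Transfer function: H(jω) = 1/(1 + jωRC).
Step 3 — Denominator: 1 + jωRC = 1 + j·377·2200·1.36e-06 = 1 + j1.128.
Step 4 — H = 0.4401 - j0.4964.
Step 5 — Magnitude: |H| = 0.6634 (-3.6 dB); phase: φ = -48.4°.

|H| = 0.6634 (-3.6 dB), φ = -48.4°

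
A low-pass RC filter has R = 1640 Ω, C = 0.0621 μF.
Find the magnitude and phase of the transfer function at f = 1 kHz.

Step 1 — Angular frequency: ω = 2π·1000 = 6283 rad/s.
Step 2 — Transfer function: H(jω) = 1/(1 + jωRC).
Step 3 — Denominator: 1 + jωRC = 1 + j·6283·1640·6.21e-08 = 1 + j0.6399.
Step 4 — H = 0.7095 - j0.454.
Step 5 — Magnitude: |H| = 0.8423 (-1.5 dB); phase: φ = -32.6°.

|H| = 0.8423 (-1.5 dB), φ = -32.6°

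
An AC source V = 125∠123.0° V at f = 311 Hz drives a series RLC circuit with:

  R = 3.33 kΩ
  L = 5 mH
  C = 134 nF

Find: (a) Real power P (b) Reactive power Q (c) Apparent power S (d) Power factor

Step 1 — Angular frequency: ω = 2π·f = 2π·311 = 1954 rad/s.
Step 2 — Component impedances:
  R: Z = R = 3330 Ω
  L: Z = jωL = j·1954·0.005 = 0 + j9.77 Ω
  C: Z = 1/(jωC) = -j/(ω·C) = 0 - j3819 Ω
Step 3 — Series combination: Z_total = R + L + C = 3330 - j3809 Ω = 5060∠-48.8° Ω.
Step 4 — Source phasor: V = 125∠123.0° V = -68.08 + j104.8 V.
Step 5 — Current: I = V / Z = -0.02446 + j0.003506 A = 0.02471∠171.8° A.
Step 6 — Complex power: S = V·I* = 2.033 - j2.325 VA.
Step 7 — Real power: P = Re(S) = 2.033 W.
Step 8 — Reactive power: Q = Im(S) = -2.325 VAR.
Step 9 — Apparent power: |S| = 3.088 VA.
Step 10 — Power factor: PF = P/|S| = 0.6582 (leading).

(a) P = 2.033 W  (b) Q = -2.325 VAR  (c) S = 3.088 VA  (d) PF = 0.6582 (leading)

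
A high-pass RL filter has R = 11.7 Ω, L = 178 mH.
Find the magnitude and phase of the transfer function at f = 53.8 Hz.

Step 1 — Angular frequency: ω = 2π·53.8 = 338 rad/s.
Step 2 — Transfer function: H(jω) = jωL/(R + jωL).
Step 3 — Numerator jωL = j·60.17; denominator R + jωL = 11.7 + j60.17.
Step 4 — H = 0.9636 + j0.1874.
Step 5 — Magnitude: |H| = 0.9816 (-0.2 dB); phase: φ = 11.0°.

|H| = 0.9816 (-0.2 dB), φ = 11.0°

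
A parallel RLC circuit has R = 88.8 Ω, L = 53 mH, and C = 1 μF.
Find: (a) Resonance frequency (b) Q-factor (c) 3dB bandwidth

Step 1 — Resonance: ω₀ = 1/√(LC) = 1/√(0.053·1e-06) = 4344 rad/s.
Step 2 — f₀ = ω₀/(2π) = 691.3 Hz.
Step 3 — Parallel Q: Q = R/(ω₀L) = 88.8/(4344·0.053) = 0.3857.
Step 4 — Bandwidth: Δω = ω₀/Q = 1.126e+04 rad/s; BW = Δω/(2π) = 1792 Hz.

(a) f₀ = 691.3 Hz  (b) Q = 0.3857  (c) BW = 1792 Hz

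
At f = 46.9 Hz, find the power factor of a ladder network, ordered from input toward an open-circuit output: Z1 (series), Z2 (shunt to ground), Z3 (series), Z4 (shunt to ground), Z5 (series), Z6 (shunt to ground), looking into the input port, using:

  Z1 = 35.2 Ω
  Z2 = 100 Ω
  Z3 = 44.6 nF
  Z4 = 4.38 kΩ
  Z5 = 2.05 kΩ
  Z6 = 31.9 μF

Step 1 — Angular frequency: ω = 2π·f = 2π·46.9 = 294.7 rad/s.
Step 2 — Component impedances:
  Z1: Z = R = 35.2 Ω
  Z2: Z = R = 100 Ω
  Z3: Z = 1/(jωC) = -j/(ω·C) = 0 - j7.609e+04 Ω
  Z4: Z = R = 4380 Ω
  Z5: Z = R = 2050 Ω
  Z6: Z = 1/(jωC) = -j/(ω·C) = 0 - j106.4 Ω
Step 3 — Ladder network (open output): work backward from the far end, alternating series and parallel combinations. Z_in = 135.2 - j0.1313 Ω = 135.2∠-0.1° Ω.
Step 4 — Power factor: PF = cos(φ) = Re(Z)/|Z| = 135.2/135.2 = 1.
Step 5 — Type: Im(Z) = -0.1313 ⇒ leading (phase φ = -0.1°).

PF = 1 (leading, φ = -0.1°)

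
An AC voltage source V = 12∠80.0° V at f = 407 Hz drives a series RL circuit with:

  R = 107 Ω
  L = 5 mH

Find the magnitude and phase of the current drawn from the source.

Step 1 — Angular frequency: ω = 2π·f = 2π·407 = 2557 rad/s.
Step 2 — Component impedances:
  R: Z = R = 107 Ω
  L: Z = jωL = j·2557·0.005 = 0 + j12.79 Ω
Step 3 — Series combination: Z_total = R + L = 107 + j12.79 Ω = 107.8∠6.8° Ω.
Step 4 — Source phasor: V = 12∠80.0° V = 2.084 + j11.82 V.
Step 5 — Ohm's law: I = V / Z_total = (2.084 + j11.82) / (107 + j12.79) = 0.03221 + j0.1066 A.
Step 6 — Convert to polar: |I| = 0.1114 A, ∠I = 73.2°.

I = 0.1114∠73.2° A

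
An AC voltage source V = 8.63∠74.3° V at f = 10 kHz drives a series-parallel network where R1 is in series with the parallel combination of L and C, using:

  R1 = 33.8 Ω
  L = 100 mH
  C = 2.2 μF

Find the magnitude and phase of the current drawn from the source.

Step 1 — Angular frequency: ω = 2π·f = 2π·1e+04 = 6.283e+04 rad/s.
Step 2 — Component impedances:
  R1: Z = R = 33.8 Ω
  L: Z = jωL = j·6.283e+04·0.1 = 0 + j6283 Ω
  C: Z = 1/(jωC) = -j/(ω·C) = 0 - j7.234 Ω
Step 3 — Parallel branch: L || C = 1/(1/L + 1/C) = 0 - j7.243 Ω.
Step 4 — Series with R1: Z_total = R1 + (L || C) = 33.8 - j7.243 Ω = 34.57∠-12.1° Ω.
Step 5 — Source phasor: V = 8.63∠74.3° V = 2.335 + j8.308 V.
Step 6 — Ohm's law: I = V / Z_total = (2.335 + j8.308) / (33.8 - j7.243) = 0.0157 + j0.2492 A.
Step 7 — Convert to polar: |I| = 0.2497 A, ∠I = 86.4°.

I = 0.2497∠86.4° A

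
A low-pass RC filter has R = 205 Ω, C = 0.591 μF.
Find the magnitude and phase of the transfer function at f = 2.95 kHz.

Step 1 — Angular frequency: ω = 2π·2950 = 1.854e+04 rad/s.
Step 2 — Transfer function: H(jω) = 1/(1 + jωRC).
Step 3 — Denominator: 1 + jωRC = 1 + j·1.854e+04·205·5.91e-07 = 1 + j2.246.
Step 4 — H = 0.1655 - j0.3716.
Step 5 — Magnitude: |H| = 0.4068 (-7.8 dB); phase: φ = -66.0°.

|H| = 0.4068 (-7.8 dB), φ = -66.0°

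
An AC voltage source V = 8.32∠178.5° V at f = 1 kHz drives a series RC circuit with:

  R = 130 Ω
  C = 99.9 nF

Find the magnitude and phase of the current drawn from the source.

Step 1 — Angular frequency: ω = 2π·f = 2π·1000 = 6283 rad/s.
Step 2 — Component impedances:
  R: Z = R = 130 Ω
  C: Z = 1/(jωC) = -j/(ω·C) = 0 - j1593 Ω
Step 3 — Series combination: Z_total = R + C = 130 - j1593 Ω = 1598∠-85.3° Ω.
Step 4 — Source phasor: V = 8.32∠178.5° V = -8.317 + j0.2178 V.
Step 5 — Ohm's law: I = V / Z_total = (-8.317 + j0.2178) / (130 - j1593) = -0.000559 - j0.005175 A.
Step 6 — Convert to polar: |I| = 0.005205 A, ∠I = -96.2°.

I = 0.005205∠-96.2° A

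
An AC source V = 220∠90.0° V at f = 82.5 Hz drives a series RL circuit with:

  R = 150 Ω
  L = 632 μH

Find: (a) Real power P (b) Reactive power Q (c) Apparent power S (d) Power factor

Step 1 — Angular frequency: ω = 2π·f = 2π·82.5 = 518.4 rad/s.
Step 2 — Component impedances:
  R: Z = R = 150 Ω
  L: Z = jωL = j·518.4·0.000632 = 0 + j0.3276 Ω
Step 3 — Series combination: Z_total = R + L = 150 + j0.3276 Ω = 150∠0.1° Ω.
Step 4 — Source phasor: V = 220∠90.0° V = 0 + j220 V.
Step 5 — Current: I = V / Z = 0.003203 + j1.467 A = 1.467∠89.9° A.
Step 6 — Complex power: S = V·I* = 322.7 + j0.7047 VA.
Step 7 — Real power: P = Re(S) = 322.7 W.
Step 8 — Reactive power: Q = Im(S) = 0.7047 VAR.
Step 9 — Apparent power: |S| = 322.7 VA.
Step 10 — Power factor: PF = P/|S| = 1 (lagging).

(a) P = 322.7 W  (b) Q = 0.7047 VAR  (c) S = 322.7 VA  (d) PF = 1 (lagging)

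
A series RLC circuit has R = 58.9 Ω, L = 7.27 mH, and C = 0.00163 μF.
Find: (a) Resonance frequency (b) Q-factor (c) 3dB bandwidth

Step 1 — Resonance: ω₀ = 1/√(LC) = 1/√(0.00727·1.63e-09) = 2.905e+05 rad/s.
Step 2 — f₀ = ω₀/(2π) = 4.623e+04 Hz.
Step 3 — Series Q: Q = ω₀L/R = 2.905e+05·0.00727/58.9 = 35.86.
Step 4 — Bandwidth: Δω = ω₀/Q = 8102 rad/s; BW = Δω/(2π) = 1289 Hz.

(a) f₀ = 4.623e+04 Hz  (b) Q = 35.86  (c) BW = 1289 Hz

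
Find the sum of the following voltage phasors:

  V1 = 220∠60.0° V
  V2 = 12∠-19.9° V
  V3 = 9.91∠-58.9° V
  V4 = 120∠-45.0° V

Step 1 — Convert each phasor to rectangular form:
  V1 = 220·(cos(60.0°) + j·sin(60.0°)) = 110 + j190.5 V
  V2 = 12·(cos(-19.9°) + j·sin(-19.9°)) = 11.28 - j4.085 V
  V3 = 9.91·(cos(-58.9°) + j·sin(-58.9°)) = 5.119 - j8.486 V
  V4 = 120·(cos(-45.0°) + j·sin(-45.0°)) = 84.85 - j84.85 V
Step 2 — Sum components: V_total = 211.3 + j93.1 V.
Step 3 — Convert to polar: |V_total| = 230.9 V, ∠V_total = 23.8°.

V_total = 230.9∠23.8° V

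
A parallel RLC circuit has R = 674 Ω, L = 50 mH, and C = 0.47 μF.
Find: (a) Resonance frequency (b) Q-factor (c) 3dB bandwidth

Step 1 — Resonance: ω₀ = 1/√(LC) = 1/√(0.05·4.7e-07) = 6523 rad/s.
Step 2 — f₀ = ω₀/(2π) = 1038 Hz.
Step 3 — Parallel Q: Q = R/(ω₀L) = 674/(6523·0.05) = 2.066.
Step 4 — Bandwidth: Δω = ω₀/Q = 3157 rad/s; BW = Δω/(2π) = 502.4 Hz.

(a) f₀ = 1038 Hz  (b) Q = 2.066  (c) BW = 502.4 Hz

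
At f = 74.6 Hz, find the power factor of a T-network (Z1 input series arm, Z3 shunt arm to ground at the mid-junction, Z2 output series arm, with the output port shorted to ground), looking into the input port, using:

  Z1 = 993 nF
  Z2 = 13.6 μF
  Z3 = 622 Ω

Step 1 — Angular frequency: ω = 2π·f = 2π·74.6 = 468.7 rad/s.
Step 2 — Component impedances:
  Z1: Z = 1/(jωC) = -j/(ω·C) = 0 - j2148 Ω
  Z2: Z = 1/(jωC) = -j/(ω·C) = 0 - j156.9 Ω
  Z3: Z = R = 622 Ω
Step 3 — With the output port shorted to ground, the output series arm Z2 runs from the junction to ground; the shunt arm Z3 also runs from the junction to ground. They appear in parallel: Z3 || Z2 = 37.2 - j147.5 Ω.
Step 4 — Series with input arm Z1: Z_in = Z1 + (Z3 || Z2) = 37.2 - j2296 Ω = 2296∠-89.1° Ω.
Step 5 — Power factor: PF = cos(φ) = Re(Z)/|Z| = 37.2/2296 = 0.0162.
Step 6 — Type: Im(Z) = -2296 ⇒ leading (phase φ = -89.1°).

PF = 0.0162 (leading, φ = -89.1°)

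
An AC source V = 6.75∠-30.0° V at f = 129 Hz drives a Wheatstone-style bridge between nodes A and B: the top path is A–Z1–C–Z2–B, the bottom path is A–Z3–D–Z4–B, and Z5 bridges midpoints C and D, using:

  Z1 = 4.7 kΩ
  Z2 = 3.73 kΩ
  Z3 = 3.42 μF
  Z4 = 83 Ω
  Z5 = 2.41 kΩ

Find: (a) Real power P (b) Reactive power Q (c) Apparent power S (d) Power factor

Step 1 — Angular frequency: ω = 2π·f = 2π·129 = 810.5 rad/s.
Step 2 — Component impedances:
  Z1: Z = R = 4700 Ω
  Z2: Z = R = 3730 Ω
  Z3: Z = 1/(jωC) = -j/(ω·C) = 0 - j360.7 Ω
  Z4: Z = R = 83 Ω
  Z5: Z = R = 2410 Ω
Step 3 — Bridge requires nodal analysis (the Z5 bridge couples midpoints C and D, so the two paths cannot be reduced to a simple series/parallel combination). Setting node B to ground and injecting 1 A at node A, the 3-node admittance system at A, C, D solves to V_A = Z_AB = 102.5 - j355.8 Ω = 370.3∠-73.9° Ω.
Step 4 — Source phasor: V = 6.75∠-30.0° V = 5.846 - j3.375 V.
Step 5 — Current: I = V / Z = 0.01313 + j0.01265 A = 0.01823∠43.9° A.
Step 6 — Complex power: S = V·I* = 0.03407 - j0.1182 VA.
Step 7 — Real power: P = Re(S) = 0.03407 W.
Step 8 — Reactive power: Q = Im(S) = -0.1182 VAR.
Step 9 — Apparent power: |S| = 0.1231 VA.
Step 10 — Power factor: PF = P/|S| = 0.2768 (leading).

(a) P = 0.03407 W  (b) Q = -0.1182 VAR  (c) S = 0.1231 VA  (d) PF = 0.2768 (leading)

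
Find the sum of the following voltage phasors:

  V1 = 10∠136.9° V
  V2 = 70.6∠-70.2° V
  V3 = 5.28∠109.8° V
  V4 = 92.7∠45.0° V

Step 1 — Convert each phasor to rectangular form:
  V1 = 10·(cos(136.9°) + j·sin(136.9°)) = -7.302 + j6.833 V
  V2 = 70.6·(cos(-70.2°) + j·sin(-70.2°)) = 23.91 - j66.43 V
  V3 = 5.28·(cos(109.8°) + j·sin(109.8°)) = -1.789 + j4.968 V
  V4 = 92.7·(cos(45.0°) + j·sin(45.0°)) = 65.55 + j65.55 V
Step 2 — Sum components: V_total = 80.37 + j10.92 V.
Step 3 — Convert to polar: |V_total| = 81.11 V, ∠V_total = 7.7°.

V_total = 81.11∠7.7° V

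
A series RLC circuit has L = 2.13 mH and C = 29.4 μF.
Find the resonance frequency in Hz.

Step 1 — Resonance condition Im(Z)=0 gives ω₀ = 1/√(LC).
Step 2 — ω₀ = 1/√(0.00213·2.94e-05) = 3996 rad/s.
Step 3 — f₀ = ω₀/(2π) = 636 Hz.

f₀ = 636 Hz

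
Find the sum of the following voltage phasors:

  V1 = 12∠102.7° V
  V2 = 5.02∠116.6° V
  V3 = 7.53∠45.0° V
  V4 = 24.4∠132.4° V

Step 1 — Convert each phasor to rectangular form:
  V1 = 12·(cos(102.7°) + j·sin(102.7°)) = -2.638 + j11.71 V
  V2 = 5.02·(cos(116.6°) + j·sin(116.6°)) = -2.248 + j4.489 V
  V3 = 7.53·(cos(45.0°) + j·sin(45.0°)) = 5.325 + j5.325 V
  V4 = 24.4·(cos(132.4°) + j·sin(132.4°)) = -16.45 + j18.02 V
Step 2 — Sum components: V_total = -16.01 + j39.54 V.
Step 3 — Convert to polar: |V_total| = 42.66 V, ∠V_total = 112.0°.

V_total = 42.66∠112.0° V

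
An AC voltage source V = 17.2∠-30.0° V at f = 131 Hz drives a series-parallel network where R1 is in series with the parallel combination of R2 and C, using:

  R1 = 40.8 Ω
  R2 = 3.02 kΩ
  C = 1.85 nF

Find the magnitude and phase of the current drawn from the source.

Step 1 — Angular frequency: ω = 2π·f = 2π·131 = 823.1 rad/s.
Step 2 — Component impedances:
  R1: Z = R = 40.8 Ω
  R2: Z = R = 3020 Ω
  C: Z = 1/(jωC) = -j/(ω·C) = 0 - j6.567e+05 Ω
Step 3 — Parallel branch: R2 || C = 1/(1/R2 + 1/C) = 3020 - j13.89 Ω.
Step 4 — Series with R1: Z_total = R1 + (R2 || C) = 3061 - j13.89 Ω = 3061∠-0.3° Ω.
Step 5 — Source phasor: V = 17.2∠-30.0° V = 14.9 - j8.6 V.
Step 6 — Ohm's law: I = V / Z_total = (14.9 - j8.6) / (3061 - j13.89) = 0.004879 - j0.002788 A.
Step 7 — Convert to polar: |I| = 0.00562 A, ∠I = -29.7°.

I = 0.00562∠-29.7° A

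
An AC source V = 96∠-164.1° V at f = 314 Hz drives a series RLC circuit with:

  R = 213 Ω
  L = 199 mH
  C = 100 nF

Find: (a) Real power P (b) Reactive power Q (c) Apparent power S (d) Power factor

Step 1 — Angular frequency: ω = 2π·f = 2π·314 = 1973 rad/s.
Step 2 — Component impedances:
  R: Z = R = 213 Ω
  L: Z = jωL = j·1973·0.199 = 0 + j392.6 Ω
  C: Z = 1/(jωC) = -j/(ω·C) = 0 - j5069 Ω
Step 3 — Series combination: Z_total = R + L + C = 213 - j4676 Ω = 4681∠-87.4° Ω.
Step 4 — Source phasor: V = 96∠-164.1° V = -92.33 - j26.3 V.
Step 5 — Current: I = V / Z = 0.004715 - j0.01996 A = 0.02051∠-76.7° A.
Step 6 — Complex power: S = V·I* = 0.08959 - j1.967 VA.
Step 7 — Real power: P = Re(S) = 0.08959 W.
Step 8 — Reactive power: Q = Im(S) = -1.967 VAR.
Step 9 — Apparent power: |S| = 1.969 VA.
Step 10 — Power factor: PF = P/|S| = 0.0455 (leading).

(a) P = 0.08959 W  (b) Q = -1.967 VAR  (c) S = 1.969 VA  (d) PF = 0.0455 (leading)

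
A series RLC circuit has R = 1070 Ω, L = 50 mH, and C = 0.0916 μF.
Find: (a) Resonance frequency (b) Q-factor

Step 1 — Resonance condition Im(Z)=0 gives ω₀ = 1/√(LC).
Step 2 — ω₀ = 1/√(0.05·9.16e-08) = 1.478e+04 rad/s.
Step 3 — f₀ = ω₀/(2π) = 2352 Hz.
Step 4 — Series Q: Q = ω₀L/R = 1.478e+04·0.05/1070 = 0.6905.

(a) f₀ = 2352 Hz  (b) Q = 0.6905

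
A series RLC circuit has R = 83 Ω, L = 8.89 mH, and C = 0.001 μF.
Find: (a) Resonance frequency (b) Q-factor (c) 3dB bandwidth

Step 1 — Resonance: ω₀ = 1/√(LC) = 1/√(0.00889·1e-09) = 3.354e+05 rad/s.
Step 2 — f₀ = ω₀/(2π) = 5.338e+04 Hz.
Step 3 — Series Q: Q = ω₀L/R = 3.354e+05·0.00889/83 = 35.92.
Step 4 — Bandwidth: Δω = ω₀/Q = 9336 rad/s; BW = Δω/(2π) = 1486 Hz.

(a) f₀ = 5.338e+04 Hz  (b) Q = 35.92  (c) BW = 1486 Hz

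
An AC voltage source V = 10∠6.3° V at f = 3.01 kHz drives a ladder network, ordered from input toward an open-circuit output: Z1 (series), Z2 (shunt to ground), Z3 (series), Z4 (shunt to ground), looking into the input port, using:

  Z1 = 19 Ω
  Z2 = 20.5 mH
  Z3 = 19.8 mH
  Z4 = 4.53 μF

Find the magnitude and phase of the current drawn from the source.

Step 1 — Angular frequency: ω = 2π·f = 2π·3010 = 1.891e+04 rad/s.
Step 2 — Component impedances:
  Z1: Z = R = 19 Ω
  Z2: Z = jωL = j·1.891e+04·0.0205 = 0 + j387.7 Ω
  Z3: Z = jωL = j·1.891e+04·0.0198 = 0 + j374.5 Ω
  Z4: Z = 1/(jωC) = -j/(ω·C) = 0 - j11.67 Ω
Step 3 — Ladder network (open output): work backward from the far end, alternating series and parallel combinations. Z_in = 19 + j187.4 Ω = 188.4∠84.2° Ω.
Step 4 — Source phasor: V = 10∠6.3° V = 9.94 + j1.097 V.
Step 5 — Ohm's law: I = V / Z_total = (9.94 + j1.097) / (19 + j187.4) = 0.01112 - j0.05191 A.
Step 6 — Convert to polar: |I| = 0.05308 A, ∠I = -77.9°.

I = 0.05308∠-77.9° A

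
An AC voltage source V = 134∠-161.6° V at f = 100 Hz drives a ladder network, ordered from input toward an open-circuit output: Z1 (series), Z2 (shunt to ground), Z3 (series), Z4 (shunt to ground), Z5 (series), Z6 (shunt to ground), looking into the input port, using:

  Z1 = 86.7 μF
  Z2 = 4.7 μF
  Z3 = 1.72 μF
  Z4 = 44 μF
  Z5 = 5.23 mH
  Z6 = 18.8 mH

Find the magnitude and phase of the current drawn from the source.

Step 1 — Angular frequency: ω = 2π·f = 2π·100 = 628.3 rad/s.
Step 2 — Component impedances:
  Z1: Z = 1/(jωC) = -j/(ω·C) = 0 - j18.36 Ω
  Z2: Z = 1/(jωC) = -j/(ω·C) = 0 - j338.6 Ω
  Z3: Z = 1/(jωC) = -j/(ω·C) = 0 - j925.3 Ω
  Z4: Z = 1/(jωC) = -j/(ω·C) = 0 - j36.17 Ω
  Z5: Z = jωL = j·628.3·0.00523 = 0 + j3.286 Ω
  Z6: Z = jωL = j·628.3·0.0188 = 0 + j11.81 Ω
Step 3 — Ladder network (open output): work backward from the far end, alternating series and parallel combinations. Z_in = 0 - j264.4 Ω = 264.4∠-90.0° Ω.
Step 4 — Source phasor: V = 134∠-161.6° V = -127.1 - j42.3 V.
Step 5 — Ohm's law: I = V / Z_total = (-127.1 - j42.3) / (0 - j264.4) = 0.16 - j0.481 A.
Step 6 — Convert to polar: |I| = 0.5069 A, ∠I = -71.6°.

I = 0.5069∠-71.6° A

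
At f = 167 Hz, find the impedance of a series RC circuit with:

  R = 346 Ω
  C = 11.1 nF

Step 1 — Angular frequency: ω = 2π·f = 2π·167 = 1049 rad/s.
Step 2 — Component impedances:
  R: Z = R = 346 Ω
  C: Z = 1/(jωC) = -j/(ω·C) = 0 - j8.586e+04 Ω
Step 3 — Series combination: Z_total = R + C = 346 - j8.586e+04 Ω = 8.586e+04∠-89.8° Ω.

Z = 346 - j8.586e+04 Ω = 8.586e+04∠-89.8° Ω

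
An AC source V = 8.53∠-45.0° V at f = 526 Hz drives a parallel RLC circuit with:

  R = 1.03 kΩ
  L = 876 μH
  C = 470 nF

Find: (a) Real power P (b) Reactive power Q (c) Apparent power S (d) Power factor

Step 1 — Angular frequency: ω = 2π·f = 2π·526 = 3305 rad/s.
Step 2 — Component impedances:
  R: Z = R = 1030 Ω
  L: Z = jωL = j·3305·0.000876 = 0 + j2.895 Ω
  C: Z = 1/(jωC) = -j/(ω·C) = 0 - j643.8 Ω
Step 3 — Parallel combination: 1/Z_total = 1/R + 1/L + 1/C; Z_total = 0.008211 + j2.908 Ω = 2.908∠89.8° Ω.
Step 4 — Source phasor: V = 8.53∠-45.0° V = 6.032 - j6.032 V.
Step 5 — Current: I = V / Z = -2.068 - j2.08 A = 2.933∠-134.8° A.
Step 6 — Complex power: S = V·I* = 0.07064 + j25.02 VA.
Step 7 — Real power: P = Re(S) = 0.07064 W.
Step 8 — Reactive power: Q = Im(S) = 25.02 VAR.
Step 9 — Apparent power: |S| = 25.02 VA.
Step 10 — Power factor: PF = P/|S| = 0.002824 (lagging).

(a) P = 0.07064 W  (b) Q = 25.02 VAR  (c) S = 25.02 VA  (d) PF = 0.002824 (lagging)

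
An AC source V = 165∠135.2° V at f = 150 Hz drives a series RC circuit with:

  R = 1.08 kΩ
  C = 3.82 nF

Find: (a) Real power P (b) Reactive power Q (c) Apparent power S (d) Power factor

Step 1 — Angular frequency: ω = 2π·f = 2π·150 = 942.5 rad/s.
Step 2 — Component impedances:
  R: Z = R = 1080 Ω
  C: Z = 1/(jωC) = -j/(ω·C) = 0 - j2.778e+05 Ω
Step 3 — Series combination: Z_total = R + C = 1080 - j2.778e+05 Ω = 2.778e+05∠-89.8° Ω.
Step 4 — Source phasor: V = 165∠135.2° V = -117.1 + j116.3 V.
Step 5 — Current: I = V / Z = -0.0004202 - j0.0004199 A = 0.000594∠-135.0° A.
Step 6 — Complex power: S = V·I* = 0.0003811 - j0.09802 VA.
Step 7 — Real power: P = Re(S) = 0.0003811 W.
Step 8 — Reactive power: Q = Im(S) = -0.09802 VAR.
Step 9 — Apparent power: |S| = 0.09802 VA.
Step 10 — Power factor: PF = P/|S| = 0.003888 (leading).

(a) P = 0.0003811 W  (b) Q = -0.09802 VAR  (c) S = 0.09802 VA  (d) PF = 0.003888 (leading)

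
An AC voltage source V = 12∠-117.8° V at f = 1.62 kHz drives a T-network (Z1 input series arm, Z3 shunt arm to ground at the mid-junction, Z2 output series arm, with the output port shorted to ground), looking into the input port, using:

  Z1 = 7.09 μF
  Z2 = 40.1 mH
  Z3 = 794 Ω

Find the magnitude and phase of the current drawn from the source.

Step 1 — Angular frequency: ω = 2π·f = 2π·1620 = 1.018e+04 rad/s.
Step 2 — Component impedances:
  Z1: Z = 1/(jωC) = -j/(ω·C) = 0 - j13.86 Ω
  Z2: Z = jωL = j·1.018e+04·0.0401 = 0 + j408.2 Ω
  Z3: Z = R = 794 Ω
Step 3 — With the output port shorted to ground, the output series arm Z2 runs from the junction to ground; the shunt arm Z3 also runs from the junction to ground. They appear in parallel: Z3 || Z2 = 166 + j322.9 Ω.
Step 4 — Series with input arm Z1: Z_in = Z1 + (Z3 || Z2) = 166 + j309 Ω = 350.7∠61.8° Ω.
Step 5 — Source phasor: V = 12∠-117.8° V = -5.597 - j10.61 V.
Step 6 — Ohm's law: I = V / Z_total = (-5.597 - j10.61) / (166 + j309) = -0.03421 - j0.0002634 A.
Step 7 — Convert to polar: |I| = 0.03421 A, ∠I = -179.6°.

I = 0.03421∠-179.6° A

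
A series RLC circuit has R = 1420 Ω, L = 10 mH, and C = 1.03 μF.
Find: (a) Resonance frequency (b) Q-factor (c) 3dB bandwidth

Step 1 — Resonance: ω₀ = 1/√(LC) = 1/√(0.01·1.03e-06) = 9853 rad/s.
Step 2 — f₀ = ω₀/(2π) = 1568 Hz.
Step 3 — Series Q: Q = ω₀L/R = 9853·0.01/1420 = 0.06939.
Step 4 — Bandwidth: Δω = ω₀/Q = 1.42e+05 rad/s; BW = Δω/(2π) = 2.26e+04 Hz.

(a) f₀ = 1568 Hz  (b) Q = 0.06939  (c) BW = 2.26e+04 Hz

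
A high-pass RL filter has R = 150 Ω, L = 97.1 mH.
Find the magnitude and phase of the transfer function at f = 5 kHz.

Step 1 — Angular frequency: ω = 2π·5000 = 3.142e+04 rad/s.
Step 2 — Transfer function: H(jω) = jωL/(R + jωL).
Step 3 — Numerator jωL = j·3050; denominator R + jωL = 150 + j3050.
Step 4 — H = 0.9976 + j0.04905.
Step 5 — Magnitude: |H| = 0.9988 (-0.0 dB); phase: φ = 2.8°.

|H| = 0.9988 (-0.0 dB), φ = 2.8°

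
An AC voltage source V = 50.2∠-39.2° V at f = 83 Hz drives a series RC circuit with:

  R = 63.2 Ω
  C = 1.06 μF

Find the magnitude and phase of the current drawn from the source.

Step 1 — Angular frequency: ω = 2π·f = 2π·83 = 521.5 rad/s.
Step 2 — Component impedances:
  R: Z = R = 63.2 Ω
  C: Z = 1/(jωC) = -j/(ω·C) = 0 - j1809 Ω
Step 3 — Series combination: Z_total = R + C = 63.2 - j1809 Ω = 1810∠-88.0° Ω.
Step 4 — Source phasor: V = 50.2∠-39.2° V = 38.9 - j31.73 V.
Step 5 — Ohm's law: I = V / Z_total = (38.9 - j31.73) / (63.2 - j1809) = 0.01827 + j0.02087 A.
Step 6 — Convert to polar: |I| = 0.02773 A, ∠I = 48.8°.

I = 0.02773∠48.8° A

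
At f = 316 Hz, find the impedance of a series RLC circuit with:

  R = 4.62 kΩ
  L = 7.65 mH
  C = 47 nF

Step 1 — Angular frequency: ω = 2π·f = 2π·316 = 1985 rad/s.
Step 2 — Component impedances:
  R: Z = R = 4620 Ω
  L: Z = jωL = j·1985·0.00765 = 0 + j15.19 Ω
  C: Z = 1/(jωC) = -j/(ω·C) = 0 - j1.072e+04 Ω
Step 3 — Series combination: Z_total = R + L + C = 4620 - j1.07e+04 Ω = 1.166e+04∠-66.6° Ω.

Z = 4620 - j1.07e+04 Ω = 1.166e+04∠-66.6° Ω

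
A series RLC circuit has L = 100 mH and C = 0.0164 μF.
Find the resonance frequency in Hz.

Step 1 — Resonance condition Im(Z)=0 gives ω₀ = 1/√(LC).
Step 2 — ω₀ = 1/√(0.1·1.64e-08) = 2.469e+04 rad/s.
Step 3 — f₀ = ω₀/(2π) = 3930 Hz.

f₀ = 3930 Hz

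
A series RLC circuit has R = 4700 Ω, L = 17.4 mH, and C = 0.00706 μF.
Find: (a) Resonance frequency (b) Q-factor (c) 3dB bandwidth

Step 1 — Resonance condition Im(Z)=0 gives ω₀ = 1/√(LC).
Step 2 — ω₀ = 1/√(0.0174·7.06e-09) = 9.022e+04 rad/s.
Step 3 — f₀ = ω₀/(2π) = 1.436e+04 Hz.
Step 4 — Series Q: Q = ω₀L/R = 9.022e+04·0.0174/4700 = 0.334.
Step 5 — 3dB bandwidth: Δω = ω₀/Q = 2.701e+05 rad/s; BW = Δω/(2π) = 4.299e+04 Hz.

(a) f₀ = 1.436e+04 Hz  (b) Q = 0.334  (c) BW = 4.299e+04 Hz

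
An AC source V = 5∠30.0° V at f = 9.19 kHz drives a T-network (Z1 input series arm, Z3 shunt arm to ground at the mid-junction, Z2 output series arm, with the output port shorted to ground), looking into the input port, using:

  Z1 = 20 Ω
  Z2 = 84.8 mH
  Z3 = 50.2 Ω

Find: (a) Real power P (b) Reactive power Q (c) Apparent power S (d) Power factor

Step 1 — Angular frequency: ω = 2π·f = 2π·9190 = 5.774e+04 rad/s.
Step 2 — Component impedances:
  Z1: Z = R = 20 Ω
  Z2: Z = jωL = j·5.774e+04·0.0848 = 0 + j4897 Ω
  Z3: Z = R = 50.2 Ω
Step 3 — With the output port shorted to ground, the output series arm Z2 runs from the junction to ground; the shunt arm Z3 also runs from the junction to ground. They appear in parallel: Z3 || Z2 = 50.19 + j0.5146 Ω.
Step 4 — Series with input arm Z1: Z_in = Z1 + (Z3 || Z2) = 70.19 + j0.5146 Ω = 70.2∠0.4° Ω.
Step 5 — Source phasor: V = 5∠30.0° V = 4.33 + j2.5 V.
Step 6 — Current: I = V / Z = 0.06195 + j0.03516 A = 0.07123∠29.6° A.
Step 7 — Complex power: S = V·I* = 0.3561 + j0.002611 VA.
Step 8 — Real power: P = Re(S) = 0.3561 W.
Step 9 — Reactive power: Q = Im(S) = 0.002611 VAR.
Step 10 — Apparent power: |S| = 0.3561 VA.
Step 11 — Power factor: PF = P/|S| = 1 (lagging).

(a) P = 0.3561 W  (b) Q = 0.002611 VAR  (c) S = 0.3561 VA  (d) PF = 1 (lagging)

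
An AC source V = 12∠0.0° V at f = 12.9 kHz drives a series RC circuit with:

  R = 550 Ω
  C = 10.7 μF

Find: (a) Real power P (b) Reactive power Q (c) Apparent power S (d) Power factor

Step 1 — Angular frequency: ω = 2π·f = 2π·1.29e+04 = 8.105e+04 rad/s.
Step 2 — Component impedances:
  R: Z = R = 550 Ω
  C: Z = 1/(jωC) = -j/(ω·C) = 0 - j1.153 Ω
Step 3 — Series combination: Z_total = R + C = 550 - j1.153 Ω = 550∠-0.1° Ω.
Step 4 — Source phasor: V = 12∠0.0° V = 12 V.
Step 5 — Current: I = V / Z = 0.02182 + j4.574e-05 A = 0.02182∠0.1° A.
Step 6 — Complex power: S = V·I* = 0.2618 - j0.0005489 VA.
Step 7 — Real power: P = Re(S) = 0.2618 W.
Step 8 — Reactive power: Q = Im(S) = -0.0005489 VAR.
Step 9 — Apparent power: |S| = 0.2618 VA.
Step 10 — Power factor: PF = P/|S| = 1 (leading).

(a) P = 0.2618 W  (b) Q = -0.0005489 VAR  (c) S = 0.2618 VA  (d) PF = 1 (leading)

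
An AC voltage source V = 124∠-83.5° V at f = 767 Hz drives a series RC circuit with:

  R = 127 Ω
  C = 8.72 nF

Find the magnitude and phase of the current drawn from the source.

Step 1 — Angular frequency: ω = 2π·f = 2π·767 = 4819 rad/s.
Step 2 — Component impedances:
  R: Z = R = 127 Ω
  C: Z = 1/(jωC) = -j/(ω·C) = 0 - j2.38e+04 Ω
Step 3 — Series combination: Z_total = R + C = 127 - j2.38e+04 Ω = 2.38e+04∠-89.7° Ω.
Step 4 — Source phasor: V = 124∠-83.5° V = 14.04 - j123.2 V.
Step 5 — Ohm's law: I = V / Z_total = (14.04 - j123.2) / (127 - j2.38e+04) = 0.00518 + j0.0005622 A.
Step 6 — Convert to polar: |I| = 0.005211 A, ∠I = 6.2°.

I = 0.005211∠6.2° A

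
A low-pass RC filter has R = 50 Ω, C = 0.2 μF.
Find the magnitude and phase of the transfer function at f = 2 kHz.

Step 1 — Angular frequency: ω = 2π·2000 = 1.257e+04 rad/s.
Step 2 — Transfer function: H(jω) = 1/(1 + jωRC).
Step 3 — Denominator: 1 + jωRC = 1 + j·1.257e+04·50·2e-07 = 1 + j0.1257.
Step 4 — H = 0.9845 - j0.1237.
Step 5 — Magnitude: |H| = 0.9922 (-0.1 dB); phase: φ = -7.2°.

|H| = 0.9922 (-0.1 dB), φ = -7.2°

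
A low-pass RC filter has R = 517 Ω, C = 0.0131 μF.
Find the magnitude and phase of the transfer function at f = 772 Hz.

Step 1 — Angular frequency: ω = 2π·772 = 4851 rad/s.
Step 2 — Transfer function: H(jω) = 1/(1 + jωRC).
Step 3 — Denominator: 1 + jωRC = 1 + j·4851·517·1.31e-08 = 1 + j0.03285.
Step 4 — H = 0.9989 - j0.03282.
Step 5 — Magnitude: |H| = 0.9995 (-0.0 dB); phase: φ = -1.9°.

|H| = 0.9995 (-0.0 dB), φ = -1.9°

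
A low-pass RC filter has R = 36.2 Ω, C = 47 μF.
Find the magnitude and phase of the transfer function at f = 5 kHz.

Step 1 — Angular frequency: ω = 2π·5000 = 3.142e+04 rad/s.
Step 2 — Transfer function: H(jω) = 1/(1 + jωRC).
Step 3 — Denominator: 1 + jωRC = 1 + j·3.142e+04·36.2·4.7e-05 = 1 + j53.45.
Step 4 — H = 0.0003499 - j0.0187.
Step 5 — Magnitude: |H| = 0.01871 (-34.6 dB); phase: φ = -88.9°.

|H| = 0.01871 (-34.6 dB), φ = -88.9°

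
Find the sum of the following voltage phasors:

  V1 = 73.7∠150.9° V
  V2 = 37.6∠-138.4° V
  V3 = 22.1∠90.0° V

Step 1 — Convert each phasor to rectangular form:
  V1 = 73.7·(cos(150.9°) + j·sin(150.9°)) = -64.4 + j35.84 V
  V2 = 37.6·(cos(-138.4°) + j·sin(-138.4°)) = -28.12 - j24.96 V
  V3 = 22.1·(cos(90.0°) + j·sin(90.0°)) = 0 + j22.1 V
Step 2 — Sum components: V_total = -92.51 + j32.98 V.
Step 3 — Convert to polar: |V_total| = 98.22 V, ∠V_total = 160.4°.

V_total = 98.22∠160.4° V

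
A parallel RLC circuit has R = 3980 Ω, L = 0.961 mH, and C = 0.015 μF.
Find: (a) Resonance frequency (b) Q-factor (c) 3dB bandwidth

Step 1 — Resonance: ω₀ = 1/√(LC) = 1/√(0.000961·1.5e-08) = 2.634e+05 rad/s.
Step 2 — f₀ = ω₀/(2π) = 4.192e+04 Hz.
Step 3 — Parallel Q: Q = R/(ω₀L) = 3980/(2.634e+05·0.000961) = 15.72.
Step 4 — Bandwidth: Δω = ω₀/Q = 1.675e+04 rad/s; BW = Δω/(2π) = 2666 Hz.

(a) f₀ = 4.192e+04 Hz  (b) Q = 15.72  (c) BW = 2666 Hz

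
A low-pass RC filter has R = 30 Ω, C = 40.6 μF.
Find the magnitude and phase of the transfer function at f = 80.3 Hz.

Step 1 — Angular frequency: ω = 2π·80.3 = 504.5 rad/s.
Step 2 — Transfer function: H(jω) = 1/(1 + jωRC).
Step 3 — Denominator: 1 + jωRC = 1 + j·504.5·30·4.06e-05 = 1 + j0.6145.
Step 4 — H = 0.7259 - j0.4461.
Step 5 — Magnitude: |H| = 0.852 (-1.4 dB); phase: φ = -31.6°.

|H| = 0.852 (-1.4 dB), φ = -31.6°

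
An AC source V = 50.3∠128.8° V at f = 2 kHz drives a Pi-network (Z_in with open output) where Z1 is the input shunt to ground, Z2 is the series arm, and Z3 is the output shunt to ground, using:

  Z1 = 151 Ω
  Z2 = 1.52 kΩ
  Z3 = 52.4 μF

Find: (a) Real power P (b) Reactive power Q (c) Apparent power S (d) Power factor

Step 1 — Angular frequency: ω = 2π·f = 2π·2000 = 1.257e+04 rad/s.
Step 2 — Component impedances:
  Z1: Z = R = 151 Ω
  Z2: Z = R = 1520 Ω
  Z3: Z = 1/(jωC) = -j/(ω·C) = 0 - j1.519 Ω
Step 3 — With open output, the series arm Z2 and the output shunt Z3 appear in series to ground: Z2 + Z3 = 1520 - j1.519 Ω.
Step 4 — Parallel with input shunt Z1: Z_in = Z1 || (Z2 + Z3) = 137.4 - j0.0124 Ω = 137.4∠-0.0° Ω.
Step 5 — Source phasor: V = 50.3∠128.8° V = -31.52 + j39.2 V.
Step 6 — Current: I = V / Z = -0.2295 + j0.2854 A = 0.3662∠128.8° A.
Step 7 — Complex power: S = V·I* = 18.42 - j0.001663 VA.
Step 8 — Real power: P = Re(S) = 18.42 W.
Step 9 — Reactive power: Q = Im(S) = -0.001663 VAR.
Step 10 — Apparent power: |S| = 18.42 VA.
Step 11 — Power factor: PF = P/|S| = 1 (leading).

(a) P = 18.42 W  (b) Q = -0.001663 VAR  (c) S = 18.42 VA  (d) PF = 1 (leading)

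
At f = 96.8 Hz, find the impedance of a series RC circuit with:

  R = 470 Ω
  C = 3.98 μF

Step 1 — Angular frequency: ω = 2π·f = 2π·96.8 = 608.2 rad/s.
Step 2 — Component impedances:
  R: Z = R = 470 Ω
  C: Z = 1/(jωC) = -j/(ω·C) = 0 - j413.1 Ω
Step 3 — Series combination: Z_total = R + C = 470 - j413.1 Ω = 625.7∠-41.3° Ω.

Z = 470 - j413.1 Ω = 625.7∠-41.3° Ω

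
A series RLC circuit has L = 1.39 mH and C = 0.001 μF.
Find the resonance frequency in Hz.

Step 1 — Resonance condition Im(Z)=0 gives ω₀ = 1/√(LC).
Step 2 — ω₀ = 1/√(0.00139·1e-09) = 8.482e+05 rad/s.
Step 3 — f₀ = ω₀/(2π) = 1.35e+05 Hz.

f₀ = 1.35e+05 Hz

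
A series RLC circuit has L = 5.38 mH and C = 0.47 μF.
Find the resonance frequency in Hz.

Step 1 — Resonance condition Im(Z)=0 gives ω₀ = 1/√(LC).
Step 2 — ω₀ = 1/√(0.00538·4.7e-07) = 1.989e+04 rad/s.
Step 3 — f₀ = ω₀/(2π) = 3165 Hz.

f₀ = 3165 Hz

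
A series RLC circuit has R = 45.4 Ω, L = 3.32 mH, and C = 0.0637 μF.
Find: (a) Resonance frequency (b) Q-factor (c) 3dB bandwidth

Step 1 — Resonance condition Im(Z)=0 gives ω₀ = 1/√(LC).
Step 2 — ω₀ = 1/√(0.00332·6.37e-08) = 6.876e+04 rad/s.
Step 3 — f₀ = ω₀/(2π) = 1.094e+04 Hz.
Step 4 — Series Q: Q = ω₀L/R = 6.876e+04·0.00332/45.4 = 5.029.
Step 5 — 3dB bandwidth: Δω = ω₀/Q = 1.367e+04 rad/s; BW = Δω/(2π) = 2176 Hz.

(a) f₀ = 1.094e+04 Hz  (b) Q = 5.029  (c) BW = 2176 Hz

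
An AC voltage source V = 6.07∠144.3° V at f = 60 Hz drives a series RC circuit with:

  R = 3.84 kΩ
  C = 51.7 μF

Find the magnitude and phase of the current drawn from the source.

Step 1 — Angular frequency: ω = 2π·f = 2π·60 = 377 rad/s.
Step 2 — Component impedances:
  R: Z = R = 3840 Ω
  C: Z = 1/(jωC) = -j/(ω·C) = 0 - j51.31 Ω
Step 3 — Series combination: Z_total = R + C = 3840 - j51.31 Ω = 3840∠-0.8° Ω.
Step 4 — Source phasor: V = 6.07∠144.3° V = -4.929 + j3.542 V.
Step 5 — Ohm's law: I = V / Z_total = (-4.929 + j3.542) / (3840 - j51.31) = -0.001296 + j0.0009051 A.
Step 6 — Convert to polar: |I| = 0.001581 A, ∠I = 145.1°.

I = 0.001581∠145.1° A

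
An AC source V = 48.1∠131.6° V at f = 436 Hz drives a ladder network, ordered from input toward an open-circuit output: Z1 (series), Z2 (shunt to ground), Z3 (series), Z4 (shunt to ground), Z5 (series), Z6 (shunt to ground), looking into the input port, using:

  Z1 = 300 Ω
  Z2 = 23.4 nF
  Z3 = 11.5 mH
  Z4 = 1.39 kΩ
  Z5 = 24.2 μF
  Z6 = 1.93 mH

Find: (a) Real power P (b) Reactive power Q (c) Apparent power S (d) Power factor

Step 1 — Angular frequency: ω = 2π·f = 2π·436 = 2739 rad/s.
Step 2 — Component impedances:
  Z1: Z = R = 300 Ω
  Z2: Z = 1/(jωC) = -j/(ω·C) = 0 - j1.56e+04 Ω
  Z3: Z = jωL = j·2739·0.0115 = 0 + j31.5 Ω
  Z4: Z = R = 1390 Ω
  Z5: Z = 1/(jωC) = -j/(ω·C) = 0 - j15.08 Ω
  Z6: Z = jωL = j·2739·0.00193 = 0 + j5.287 Ω
Step 3 — Ladder network (open output): work backward from the far end, alternating series and parallel combinations. Z_in = 300.1 + j21.74 Ω = 300.9∠4.1° Ω.
Step 4 — Source phasor: V = 48.1∠131.6° V = -31.93 + j35.97 V.
Step 5 — Current: I = V / Z = -0.09723 + j0.1269 A = 0.1599∠127.5° A.
Step 6 — Complex power: S = V·I* = 7.67 + j0.5556 VA.
Step 7 — Real power: P = Re(S) = 7.67 W.
Step 8 — Reactive power: Q = Im(S) = 0.5556 VAR.
Step 9 — Apparent power: |S| = 7.69 VA.
Step 10 — Power factor: PF = P/|S| = 0.9974 (lagging).

(a) P = 7.67 W  (b) Q = 0.5556 VAR  (c) S = 7.69 VA  (d) PF = 0.9974 (lagging)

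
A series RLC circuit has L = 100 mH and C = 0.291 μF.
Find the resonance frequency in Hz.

Step 1 — Resonance condition Im(Z)=0 gives ω₀ = 1/√(LC).
Step 2 — ω₀ = 1/√(0.1·2.91e-07) = 5862 rad/s.
Step 3 — f₀ = ω₀/(2π) = 933 Hz.

f₀ = 933 Hz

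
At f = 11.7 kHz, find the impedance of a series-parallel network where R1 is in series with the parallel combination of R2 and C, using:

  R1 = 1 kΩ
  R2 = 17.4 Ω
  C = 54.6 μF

Step 1 — Angular frequency: ω = 2π·f = 2π·1.17e+04 = 7.351e+04 rad/s.
Step 2 — Component impedances:
  R1: Z = R = 1000 Ω
  R2: Z = R = 17.4 Ω
  C: Z = 1/(jωC) = -j/(ω·C) = 0 - j0.2491 Ω
Step 3 — Parallel branch: R2 || C = 1/(1/R2 + 1/C) = 0.003567 - j0.2491 Ω.
Step 4 — Series with R1: Z_total = R1 + (R2 || C) = 1000 - j0.2491 Ω = 1000∠-0.0° Ω.

Z = 1000 - j0.2491 Ω = 1000∠-0.0° Ω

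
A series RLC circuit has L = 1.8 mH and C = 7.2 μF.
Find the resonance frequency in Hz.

Step 1 — Resonance condition Im(Z)=0 gives ω₀ = 1/√(LC).
Step 2 — ω₀ = 1/√(0.0018·7.2e-06) = 8784 rad/s.
Step 3 — f₀ = ω₀/(2π) = 1398 Hz.

f₀ = 1398 Hz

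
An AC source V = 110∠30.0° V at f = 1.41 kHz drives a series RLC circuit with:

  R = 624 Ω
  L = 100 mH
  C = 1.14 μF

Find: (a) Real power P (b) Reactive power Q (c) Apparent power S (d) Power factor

Step 1 — Angular frequency: ω = 2π·f = 2π·1410 = 8859 rad/s.
Step 2 — Component impedances:
  R: Z = R = 624 Ω
  L: Z = jωL = j·8859·0.1 = 0 + j885.9 Ω
  C: Z = 1/(jωC) = -j/(ω·C) = 0 - j99.01 Ω
Step 3 — Series combination: Z_total = R + L + C = 624 + j786.9 Ω = 1004∠51.6° Ω.
Step 4 — Source phasor: V = 110∠30.0° V = 95.26 + j55 V.
Step 5 — Current: I = V / Z = 0.1018 - j0.0403 A = 0.1095∠-21.6° A.
Step 6 — Complex power: S = V·I* = 7.486 + j9.44 VA.
Step 7 — Real power: P = Re(S) = 7.486 W.
Step 8 — Reactive power: Q = Im(S) = 9.44 VAR.
Step 9 — Apparent power: |S| = 12.05 VA.
Step 10 — Power factor: PF = P/|S| = 0.6213 (lagging).

(a) P = 7.486 W  (b) Q = 9.44 VAR  (c) S = 12.05 VA  (d) PF = 0.6213 (lagging)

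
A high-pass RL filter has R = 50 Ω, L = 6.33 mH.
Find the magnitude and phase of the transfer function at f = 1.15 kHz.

Step 1 — Angular frequency: ω = 2π·1150 = 7226 rad/s.
Step 2 — Transfer function: H(jω) = jωL/(R + jωL).
Step 3 — Numerator jωL = j·45.74; denominator R + jωL = 50 + j45.74.
Step 4 — H = 0.4556 + j0.498.
Step 5 — Magnitude: |H| = 0.675 (-3.4 dB); phase: φ = 47.5°.

|H| = 0.675 (-3.4 dB), φ = 47.5°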